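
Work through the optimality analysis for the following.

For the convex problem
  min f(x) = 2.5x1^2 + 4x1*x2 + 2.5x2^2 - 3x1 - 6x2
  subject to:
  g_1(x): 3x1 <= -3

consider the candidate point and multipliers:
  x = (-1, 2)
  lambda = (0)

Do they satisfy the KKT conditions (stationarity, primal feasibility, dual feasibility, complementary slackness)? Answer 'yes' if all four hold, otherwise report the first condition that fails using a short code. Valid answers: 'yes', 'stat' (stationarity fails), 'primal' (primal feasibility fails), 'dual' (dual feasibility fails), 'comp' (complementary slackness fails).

Gradient of f: grad f(x) = Q x + c = (0, 0)
Constraint values g_i(x) = a_i^T x - b_i:
  g_1((-1, 2)) = 0
Stationarity residual: grad f(x) + sum_i lambda_i a_i = (0, 0)
  -> stationarity OK
Primal feasibility (all g_i <= 0): OK
Dual feasibility (all lambda_i >= 0): OK
Complementary slackness (lambda_i * g_i(x) = 0 for all i): OK

Verdict: yes, KKT holds.

yes


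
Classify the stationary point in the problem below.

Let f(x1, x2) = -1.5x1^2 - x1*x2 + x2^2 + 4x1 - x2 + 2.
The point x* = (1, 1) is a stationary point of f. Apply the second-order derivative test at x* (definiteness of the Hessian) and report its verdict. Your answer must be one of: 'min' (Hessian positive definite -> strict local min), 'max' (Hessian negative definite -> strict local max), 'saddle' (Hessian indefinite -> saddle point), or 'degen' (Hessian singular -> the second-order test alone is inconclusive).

Compute the Hessian H = grad^2 f:
  H = [[-3, -1], [-1, 2]]
Verify stationarity: grad f(x*) = H x* + g = (0, 0).
Eigenvalues of H: -3.1926, 2.1926.
Eigenvalues have mixed signs, so H is indefinite -> x* is a saddle point.

saddle


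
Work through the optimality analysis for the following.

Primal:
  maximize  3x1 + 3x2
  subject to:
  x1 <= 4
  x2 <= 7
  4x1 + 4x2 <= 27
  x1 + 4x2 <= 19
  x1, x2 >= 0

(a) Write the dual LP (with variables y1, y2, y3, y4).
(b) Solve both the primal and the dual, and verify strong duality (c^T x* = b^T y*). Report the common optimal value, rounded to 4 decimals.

The standard primal-dual pair for 'max c^T x s.t. A x <= b, x >= 0' is:
  Dual:  min b^T y  s.t.  A^T y >= c,  y >= 0.

So the dual LP is:
  minimize  4y1 + 7y2 + 27y3 + 19y4
  subject to:
    y1 + 4y3 + y4 >= 3
    y2 + 4y3 + 4y4 >= 3
    y1, y2, y3, y4 >= 0

Solving the primal: x* = (4, 2.75).
  primal value c^T x* = 20.25.
Solving the dual: y* = (0, 0, 0.75, 0).
  dual value b^T y* = 20.25.
Strong duality: c^T x* = b^T y*. Confirmed.

20.25


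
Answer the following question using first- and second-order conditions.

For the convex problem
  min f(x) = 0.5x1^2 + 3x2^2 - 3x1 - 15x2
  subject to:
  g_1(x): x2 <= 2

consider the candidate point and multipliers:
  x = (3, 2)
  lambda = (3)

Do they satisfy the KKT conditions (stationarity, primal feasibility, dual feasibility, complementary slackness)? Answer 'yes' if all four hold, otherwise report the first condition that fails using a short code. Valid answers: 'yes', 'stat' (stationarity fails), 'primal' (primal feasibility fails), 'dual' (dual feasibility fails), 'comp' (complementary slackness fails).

Gradient of f: grad f(x) = Q x + c = (0, -3)
Constraint values g_i(x) = a_i^T x - b_i:
  g_1((3, 2)) = 0
Stationarity residual: grad f(x) + sum_i lambda_i a_i = (0, 0)
  -> stationarity OK
Primal feasibility (all g_i <= 0): OK
Dual feasibility (all lambda_i >= 0): OK
Complementary slackness (lambda_i * g_i(x) = 0 for all i): OK

Verdict: yes, KKT holds.

yes


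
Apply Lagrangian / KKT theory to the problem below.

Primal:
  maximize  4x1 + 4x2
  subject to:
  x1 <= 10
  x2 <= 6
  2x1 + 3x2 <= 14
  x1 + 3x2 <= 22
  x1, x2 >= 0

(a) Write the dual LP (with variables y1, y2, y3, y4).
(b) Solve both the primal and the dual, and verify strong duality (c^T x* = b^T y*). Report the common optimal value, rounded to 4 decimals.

The standard primal-dual pair for 'max c^T x s.t. A x <= b, x >= 0' is:
  Dual:  min b^T y  s.t.  A^T y >= c,  y >= 0.

So the dual LP is:
  minimize  10y1 + 6y2 + 14y3 + 22y4
  subject to:
    y1 + 2y3 + y4 >= 4
    y2 + 3y3 + 3y4 >= 4
    y1, y2, y3, y4 >= 0

Solving the primal: x* = (7, 0).
  primal value c^T x* = 28.
Solving the dual: y* = (0, 0, 2, 0).
  dual value b^T y* = 28.
Strong duality: c^T x* = b^T y*. Confirmed.

28


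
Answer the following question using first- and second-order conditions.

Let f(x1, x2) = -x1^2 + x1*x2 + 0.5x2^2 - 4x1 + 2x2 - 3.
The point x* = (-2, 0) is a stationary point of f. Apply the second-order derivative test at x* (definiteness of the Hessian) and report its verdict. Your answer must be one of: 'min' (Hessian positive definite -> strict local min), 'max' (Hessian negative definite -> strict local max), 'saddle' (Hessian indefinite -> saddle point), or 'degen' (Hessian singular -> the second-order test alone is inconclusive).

Compute the Hessian H = grad^2 f:
  H = [[-2, 1], [1, 1]]
Verify stationarity: grad f(x*) = H x* + g = (0, 0).
Eigenvalues of H: -2.3028, 1.3028.
Eigenvalues have mixed signs, so H is indefinite -> x* is a saddle point.

saddle


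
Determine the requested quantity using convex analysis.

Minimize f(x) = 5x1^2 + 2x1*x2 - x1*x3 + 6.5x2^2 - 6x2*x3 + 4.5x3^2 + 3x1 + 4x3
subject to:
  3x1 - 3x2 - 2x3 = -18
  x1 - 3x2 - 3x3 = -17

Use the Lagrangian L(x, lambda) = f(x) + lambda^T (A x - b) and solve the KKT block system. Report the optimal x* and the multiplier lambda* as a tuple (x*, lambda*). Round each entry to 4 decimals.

Form the Lagrangian:
  L(x, lambda) = (1/2) x^T Q x + c^T x + lambda^T (A x - b)
Stationarity (grad_x L = 0): Q x + c + A^T lambda = 0.
Primal feasibility: A x = b.

This gives the KKT block system:
  [ Q   A^T ] [ x     ]   [-c ]
  [ A    0  ] [ lambda ] = [ b ]

Solving the linear system:
  x*      = (-1.7385, 2.6101, 2.477)
  lambda* = (3.2221, 1.9755)
  f(x*)   = 48.137

x* = (-1.7385, 2.6101, 2.477), lambda* = (3.2221, 1.9755)


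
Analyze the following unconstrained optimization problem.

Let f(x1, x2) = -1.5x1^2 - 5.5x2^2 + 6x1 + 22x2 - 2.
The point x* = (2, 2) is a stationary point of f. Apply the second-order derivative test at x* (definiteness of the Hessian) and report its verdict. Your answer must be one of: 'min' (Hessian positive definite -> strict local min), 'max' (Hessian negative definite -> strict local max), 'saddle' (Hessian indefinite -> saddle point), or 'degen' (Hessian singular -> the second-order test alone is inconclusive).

Compute the Hessian H = grad^2 f:
  H = [[-3, 0], [0, -11]]
Verify stationarity: grad f(x*) = H x* + g = (0, 0).
Eigenvalues of H: -11, -3.
Both eigenvalues < 0, so H is negative definite -> x* is a strict local max.

max


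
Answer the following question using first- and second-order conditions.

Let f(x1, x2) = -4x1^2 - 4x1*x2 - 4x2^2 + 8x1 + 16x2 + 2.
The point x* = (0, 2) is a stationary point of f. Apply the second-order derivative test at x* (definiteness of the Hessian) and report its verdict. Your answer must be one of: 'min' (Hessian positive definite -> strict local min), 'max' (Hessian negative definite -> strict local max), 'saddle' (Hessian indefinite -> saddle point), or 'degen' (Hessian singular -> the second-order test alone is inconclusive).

Compute the Hessian H = grad^2 f:
  H = [[-8, -4], [-4, -8]]
Verify stationarity: grad f(x*) = H x* + g = (0, 0).
Eigenvalues of H: -12, -4.
Both eigenvalues < 0, so H is negative definite -> x* is a strict local max.

max


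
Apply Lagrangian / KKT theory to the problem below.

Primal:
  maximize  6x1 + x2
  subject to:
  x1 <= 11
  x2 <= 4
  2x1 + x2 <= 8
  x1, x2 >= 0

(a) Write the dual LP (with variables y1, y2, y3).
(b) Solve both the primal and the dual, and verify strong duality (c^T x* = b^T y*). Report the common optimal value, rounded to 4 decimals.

The standard primal-dual pair for 'max c^T x s.t. A x <= b, x >= 0' is:
  Dual:  min b^T y  s.t.  A^T y >= c,  y >= 0.

So the dual LP is:
  minimize  11y1 + 4y2 + 8y3
  subject to:
    y1 + 2y3 >= 6
    y2 + y3 >= 1
    y1, y2, y3 >= 0

Solving the primal: x* = (4, 0).
  primal value c^T x* = 24.
Solving the dual: y* = (0, 0, 3).
  dual value b^T y* = 24.
Strong duality: c^T x* = b^T y*. Confirmed.

24


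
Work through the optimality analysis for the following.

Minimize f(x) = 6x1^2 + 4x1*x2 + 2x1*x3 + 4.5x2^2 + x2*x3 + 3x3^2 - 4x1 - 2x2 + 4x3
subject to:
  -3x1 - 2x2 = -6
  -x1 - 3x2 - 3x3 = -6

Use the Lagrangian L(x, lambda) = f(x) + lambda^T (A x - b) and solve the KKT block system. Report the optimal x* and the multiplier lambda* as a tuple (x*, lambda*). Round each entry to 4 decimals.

Form the Lagrangian:
  L(x, lambda) = (1/2) x^T Q x + c^T x + lambda^T (A x - b)
Stationarity (grad_x L = 0): Q x + c + A^T lambda = 0.
Primal feasibility: A x = b.

This gives the KKT block system:
  [ Q   A^T ] [ x     ]   [-c ]
  [ A    0  ] [ lambda ] = [ b ]

Solving the linear system:
  x*      = (0.9746, 1.538, 0.1371)
  lambda* = (3.784, 2.77)
  f(x*)   = 16.4488

x* = (0.9746, 1.538, 0.1371), lambda* = (3.784, 2.77)


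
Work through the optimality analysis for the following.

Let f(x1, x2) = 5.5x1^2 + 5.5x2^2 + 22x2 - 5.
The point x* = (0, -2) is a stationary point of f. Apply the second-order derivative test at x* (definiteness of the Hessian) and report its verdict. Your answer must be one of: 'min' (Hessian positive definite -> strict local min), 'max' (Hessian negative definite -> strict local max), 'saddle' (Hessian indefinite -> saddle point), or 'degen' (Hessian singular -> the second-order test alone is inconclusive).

Compute the Hessian H = grad^2 f:
  H = [[11, 0], [0, 11]]
Verify stationarity: grad f(x*) = H x* + g = (0, 0).
Eigenvalues of H: 11, 11.
Both eigenvalues > 0, so H is positive definite -> x* is a strict local min.

min


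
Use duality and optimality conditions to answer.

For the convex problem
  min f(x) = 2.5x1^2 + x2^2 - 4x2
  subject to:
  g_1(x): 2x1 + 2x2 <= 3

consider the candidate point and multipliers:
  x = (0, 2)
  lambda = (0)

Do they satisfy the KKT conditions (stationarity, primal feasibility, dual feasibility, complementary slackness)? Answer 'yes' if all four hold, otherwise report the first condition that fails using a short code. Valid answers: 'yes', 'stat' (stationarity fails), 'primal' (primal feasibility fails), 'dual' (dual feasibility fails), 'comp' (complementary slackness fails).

Gradient of f: grad f(x) = Q x + c = (0, 0)
Constraint values g_i(x) = a_i^T x - b_i:
  g_1((0, 2)) = 1
Stationarity residual: grad f(x) + sum_i lambda_i a_i = (0, 0)
  -> stationarity OK
Primal feasibility (all g_i <= 0): FAILS
Dual feasibility (all lambda_i >= 0): OK
Complementary slackness (lambda_i * g_i(x) = 0 for all i): OK

Verdict: the first failing condition is primal_feasibility -> primal.

primal


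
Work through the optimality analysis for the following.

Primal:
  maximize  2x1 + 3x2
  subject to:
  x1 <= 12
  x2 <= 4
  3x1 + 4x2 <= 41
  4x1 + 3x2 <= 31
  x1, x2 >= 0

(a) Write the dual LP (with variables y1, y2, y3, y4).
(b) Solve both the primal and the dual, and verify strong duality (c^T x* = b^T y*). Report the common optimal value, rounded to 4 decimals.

The standard primal-dual pair for 'max c^T x s.t. A x <= b, x >= 0' is:
  Dual:  min b^T y  s.t.  A^T y >= c,  y >= 0.

So the dual LP is:
  minimize  12y1 + 4y2 + 41y3 + 31y4
  subject to:
    y1 + 3y3 + 4y4 >= 2
    y2 + 4y3 + 3y4 >= 3
    y1, y2, y3, y4 >= 0

Solving the primal: x* = (4.75, 4).
  primal value c^T x* = 21.5.
Solving the dual: y* = (0, 1.5, 0, 0.5).
  dual value b^T y* = 21.5.
Strong duality: c^T x* = b^T y*. Confirmed.

21.5


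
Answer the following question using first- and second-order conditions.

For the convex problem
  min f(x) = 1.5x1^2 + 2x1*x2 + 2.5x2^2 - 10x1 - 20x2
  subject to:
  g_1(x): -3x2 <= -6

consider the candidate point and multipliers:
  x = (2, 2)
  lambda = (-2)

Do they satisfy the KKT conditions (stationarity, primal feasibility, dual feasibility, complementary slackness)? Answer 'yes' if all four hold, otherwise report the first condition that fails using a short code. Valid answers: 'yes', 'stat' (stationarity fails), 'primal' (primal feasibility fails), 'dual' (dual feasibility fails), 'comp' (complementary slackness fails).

Gradient of f: grad f(x) = Q x + c = (0, -6)
Constraint values g_i(x) = a_i^T x - b_i:
  g_1((2, 2)) = 0
Stationarity residual: grad f(x) + sum_i lambda_i a_i = (0, 0)
  -> stationarity OK
Primal feasibility (all g_i <= 0): OK
Dual feasibility (all lambda_i >= 0): FAILS
Complementary slackness (lambda_i * g_i(x) = 0 for all i): OK

Verdict: the first failing condition is dual_feasibility -> dual.

dual


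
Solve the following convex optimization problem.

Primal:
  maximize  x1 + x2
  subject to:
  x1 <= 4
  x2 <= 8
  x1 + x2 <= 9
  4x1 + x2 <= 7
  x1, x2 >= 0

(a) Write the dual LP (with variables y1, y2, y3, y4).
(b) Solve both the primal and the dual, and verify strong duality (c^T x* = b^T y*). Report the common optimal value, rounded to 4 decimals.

The standard primal-dual pair for 'max c^T x s.t. A x <= b, x >= 0' is:
  Dual:  min b^T y  s.t.  A^T y >= c,  y >= 0.

So the dual LP is:
  minimize  4y1 + 8y2 + 9y3 + 7y4
  subject to:
    y1 + y3 + 4y4 >= 1
    y2 + y3 + y4 >= 1
    y1, y2, y3, y4 >= 0

Solving the primal: x* = (0, 7).
  primal value c^T x* = 7.
Solving the dual: y* = (0, 0, 0, 1).
  dual value b^T y* = 7.
Strong duality: c^T x* = b^T y*. Confirmed.

7


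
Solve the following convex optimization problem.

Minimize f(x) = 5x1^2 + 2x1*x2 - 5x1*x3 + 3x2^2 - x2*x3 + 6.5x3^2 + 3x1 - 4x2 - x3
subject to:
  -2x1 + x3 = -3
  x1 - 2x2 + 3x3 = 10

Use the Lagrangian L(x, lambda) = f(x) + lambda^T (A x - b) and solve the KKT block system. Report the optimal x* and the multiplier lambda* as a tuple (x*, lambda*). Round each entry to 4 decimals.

Form the Lagrangian:
  L(x, lambda) = (1/2) x^T Q x + c^T x + lambda^T (A x - b)
Stationarity (grad_x L = 0): Q x + c + A^T lambda = 0.
Primal feasibility: A x = b.

This gives the KKT block system:
  [ Q   A^T ] [ x     ]   [-c ]
  [ A    0  ] [ lambda ] = [ b ]

Solving the linear system:
  x*      = (2.2944, -1.4697, 1.5887)
  lambda* = (5.0758, -4.9091)
  f(x*)   = 37.7457

x* = (2.2944, -1.4697, 1.5887), lambda* = (5.0758, -4.9091)


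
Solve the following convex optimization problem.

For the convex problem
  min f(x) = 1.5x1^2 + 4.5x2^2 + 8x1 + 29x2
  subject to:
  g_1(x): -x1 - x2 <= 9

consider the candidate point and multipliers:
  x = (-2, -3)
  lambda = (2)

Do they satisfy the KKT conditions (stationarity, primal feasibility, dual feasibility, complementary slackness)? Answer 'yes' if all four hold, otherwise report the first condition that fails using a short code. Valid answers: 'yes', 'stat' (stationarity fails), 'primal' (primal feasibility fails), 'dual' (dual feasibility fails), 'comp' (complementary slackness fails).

Gradient of f: grad f(x) = Q x + c = (2, 2)
Constraint values g_i(x) = a_i^T x - b_i:
  g_1((-2, -3)) = -4
Stationarity residual: grad f(x) + sum_i lambda_i a_i = (0, 0)
  -> stationarity OK
Primal feasibility (all g_i <= 0): OK
Dual feasibility (all lambda_i >= 0): OK
Complementary slackness (lambda_i * g_i(x) = 0 for all i): FAILS

Verdict: the first failing condition is complementary_slackness -> comp.

comp


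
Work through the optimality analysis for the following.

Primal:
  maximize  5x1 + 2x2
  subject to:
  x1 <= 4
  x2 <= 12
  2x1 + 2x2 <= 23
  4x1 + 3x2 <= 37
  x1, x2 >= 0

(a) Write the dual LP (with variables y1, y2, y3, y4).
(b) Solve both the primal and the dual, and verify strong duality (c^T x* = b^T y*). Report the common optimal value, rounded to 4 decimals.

The standard primal-dual pair for 'max c^T x s.t. A x <= b, x >= 0' is:
  Dual:  min b^T y  s.t.  A^T y >= c,  y >= 0.

So the dual LP is:
  minimize  4y1 + 12y2 + 23y3 + 37y4
  subject to:
    y1 + 2y3 + 4y4 >= 5
    y2 + 2y3 + 3y4 >= 2
    y1, y2, y3, y4 >= 0

Solving the primal: x* = (4, 7).
  primal value c^T x* = 34.
Solving the dual: y* = (2.3333, 0, 0, 0.6667).
  dual value b^T y* = 34.
Strong duality: c^T x* = b^T y*. Confirmed.

34


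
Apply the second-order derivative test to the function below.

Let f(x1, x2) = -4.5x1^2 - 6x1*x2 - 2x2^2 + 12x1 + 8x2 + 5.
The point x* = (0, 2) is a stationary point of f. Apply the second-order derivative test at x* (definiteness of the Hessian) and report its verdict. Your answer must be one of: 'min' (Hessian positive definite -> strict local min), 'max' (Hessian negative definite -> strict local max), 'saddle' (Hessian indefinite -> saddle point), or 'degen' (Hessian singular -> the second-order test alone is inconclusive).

Compute the Hessian H = grad^2 f:
  H = [[-9, -6], [-6, -4]]
Verify stationarity: grad f(x*) = H x* + g = (0, 0).
Eigenvalues of H: -13, 0.
H has a zero eigenvalue (singular; negative semidefinite but not definite), so H is neither positive definite, negative definite, nor indefinite. The second-order test alone is inconclusive -> degen.
(Indeed, f is constant along the null direction of H through x*, so x* is not a strict local extremum.)

degen


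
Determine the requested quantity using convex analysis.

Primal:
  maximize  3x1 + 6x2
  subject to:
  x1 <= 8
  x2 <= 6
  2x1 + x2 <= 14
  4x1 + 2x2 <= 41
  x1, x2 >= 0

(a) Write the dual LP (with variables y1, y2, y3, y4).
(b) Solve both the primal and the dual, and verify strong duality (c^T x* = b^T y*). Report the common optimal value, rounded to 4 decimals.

The standard primal-dual pair for 'max c^T x s.t. A x <= b, x >= 0' is:
  Dual:  min b^T y  s.t.  A^T y >= c,  y >= 0.

So the dual LP is:
  minimize  8y1 + 6y2 + 14y3 + 41y4
  subject to:
    y1 + 2y3 + 4y4 >= 3
    y2 + y3 + 2y4 >= 6
    y1, y2, y3, y4 >= 0

Solving the primal: x* = (4, 6).
  primal value c^T x* = 48.
Solving the dual: y* = (0, 4.5, 1.5, 0).
  dual value b^T y* = 48.
Strong duality: c^T x* = b^T y*. Confirmed.

48


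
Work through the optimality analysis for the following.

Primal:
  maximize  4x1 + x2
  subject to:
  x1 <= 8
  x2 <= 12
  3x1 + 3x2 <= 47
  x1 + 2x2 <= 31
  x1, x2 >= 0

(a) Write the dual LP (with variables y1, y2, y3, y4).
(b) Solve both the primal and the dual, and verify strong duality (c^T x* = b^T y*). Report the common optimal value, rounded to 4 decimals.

The standard primal-dual pair for 'max c^T x s.t. A x <= b, x >= 0' is:
  Dual:  min b^T y  s.t.  A^T y >= c,  y >= 0.

So the dual LP is:
  minimize  8y1 + 12y2 + 47y3 + 31y4
  subject to:
    y1 + 3y3 + y4 >= 4
    y2 + 3y3 + 2y4 >= 1
    y1, y2, y3, y4 >= 0

Solving the primal: x* = (8, 7.6667).
  primal value c^T x* = 39.6667.
Solving the dual: y* = (3, 0, 0.3333, 0).
  dual value b^T y* = 39.6667.
Strong duality: c^T x* = b^T y*. Confirmed.

39.6667


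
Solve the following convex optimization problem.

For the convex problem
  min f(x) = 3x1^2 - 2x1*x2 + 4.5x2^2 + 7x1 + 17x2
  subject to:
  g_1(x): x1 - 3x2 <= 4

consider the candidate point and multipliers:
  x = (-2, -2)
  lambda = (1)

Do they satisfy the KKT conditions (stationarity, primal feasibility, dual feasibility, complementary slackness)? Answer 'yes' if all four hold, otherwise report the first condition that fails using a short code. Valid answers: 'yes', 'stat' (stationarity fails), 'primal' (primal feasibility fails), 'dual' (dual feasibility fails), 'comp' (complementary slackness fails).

Gradient of f: grad f(x) = Q x + c = (-1, 3)
Constraint values g_i(x) = a_i^T x - b_i:
  g_1((-2, -2)) = 0
Stationarity residual: grad f(x) + sum_i lambda_i a_i = (0, 0)
  -> stationarity OK
Primal feasibility (all g_i <= 0): OK
Dual feasibility (all lambda_i >= 0): OK
Complementary slackness (lambda_i * g_i(x) = 0 for all i): OK

Verdict: yes, KKT holds.

yes


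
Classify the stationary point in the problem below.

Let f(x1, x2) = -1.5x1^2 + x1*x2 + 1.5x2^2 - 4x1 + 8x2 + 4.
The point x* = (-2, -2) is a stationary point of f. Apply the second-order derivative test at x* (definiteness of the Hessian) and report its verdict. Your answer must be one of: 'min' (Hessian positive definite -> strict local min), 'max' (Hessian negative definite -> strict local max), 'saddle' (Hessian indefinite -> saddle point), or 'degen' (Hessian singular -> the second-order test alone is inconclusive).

Compute the Hessian H = grad^2 f:
  H = [[-3, 1], [1, 3]]
Verify stationarity: grad f(x*) = H x* + g = (0, 0).
Eigenvalues of H: -3.1623, 3.1623.
Eigenvalues have mixed signs, so H is indefinite -> x* is a saddle point.

saddle


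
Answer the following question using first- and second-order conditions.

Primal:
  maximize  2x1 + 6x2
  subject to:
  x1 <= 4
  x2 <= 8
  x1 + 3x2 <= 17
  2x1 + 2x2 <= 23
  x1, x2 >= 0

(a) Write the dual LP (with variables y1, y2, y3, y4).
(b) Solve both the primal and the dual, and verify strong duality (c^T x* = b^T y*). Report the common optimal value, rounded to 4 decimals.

The standard primal-dual pair for 'max c^T x s.t. A x <= b, x >= 0' is:
  Dual:  min b^T y  s.t.  A^T y >= c,  y >= 0.

So the dual LP is:
  minimize  4y1 + 8y2 + 17y3 + 23y4
  subject to:
    y1 + y3 + 2y4 >= 2
    y2 + 3y3 + 2y4 >= 6
    y1, y2, y3, y4 >= 0

Solving the primal: x* = (0, 5.6667).
  primal value c^T x* = 34.
Solving the dual: y* = (0, 0, 2, 0).
  dual value b^T y* = 34.
Strong duality: c^T x* = b^T y*. Confirmed.

34


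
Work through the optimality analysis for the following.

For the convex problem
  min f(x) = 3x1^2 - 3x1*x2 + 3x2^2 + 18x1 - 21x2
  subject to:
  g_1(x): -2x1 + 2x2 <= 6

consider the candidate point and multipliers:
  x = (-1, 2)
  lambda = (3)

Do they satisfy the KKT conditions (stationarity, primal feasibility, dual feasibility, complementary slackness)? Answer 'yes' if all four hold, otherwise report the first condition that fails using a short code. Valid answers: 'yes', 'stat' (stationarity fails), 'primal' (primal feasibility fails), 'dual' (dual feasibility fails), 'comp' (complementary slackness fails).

Gradient of f: grad f(x) = Q x + c = (6, -6)
Constraint values g_i(x) = a_i^T x - b_i:
  g_1((-1, 2)) = 0
Stationarity residual: grad f(x) + sum_i lambda_i a_i = (0, 0)
  -> stationarity OK
Primal feasibility (all g_i <= 0): OK
Dual feasibility (all lambda_i >= 0): OK
Complementary slackness (lambda_i * g_i(x) = 0 for all i): OK

Verdict: yes, KKT holds.

yes


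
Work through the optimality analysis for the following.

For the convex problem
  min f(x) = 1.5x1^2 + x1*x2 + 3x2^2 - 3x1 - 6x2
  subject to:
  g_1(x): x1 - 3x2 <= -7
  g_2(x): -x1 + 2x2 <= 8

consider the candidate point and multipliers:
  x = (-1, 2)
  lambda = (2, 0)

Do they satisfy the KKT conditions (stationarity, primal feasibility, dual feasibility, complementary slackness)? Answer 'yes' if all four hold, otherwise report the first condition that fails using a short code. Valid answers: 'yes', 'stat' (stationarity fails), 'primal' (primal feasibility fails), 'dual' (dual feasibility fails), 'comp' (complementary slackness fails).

Gradient of f: grad f(x) = Q x + c = (-4, 5)
Constraint values g_i(x) = a_i^T x - b_i:
  g_1((-1, 2)) = 0
  g_2((-1, 2)) = -3
Stationarity residual: grad f(x) + sum_i lambda_i a_i = (-2, -1)
  -> stationarity FAILS
Primal feasibility (all g_i <= 0): OK
Dual feasibility (all lambda_i >= 0): OK
Complementary slackness (lambda_i * g_i(x) = 0 for all i): OK

Verdict: the first failing condition is stationarity -> stat.

stat


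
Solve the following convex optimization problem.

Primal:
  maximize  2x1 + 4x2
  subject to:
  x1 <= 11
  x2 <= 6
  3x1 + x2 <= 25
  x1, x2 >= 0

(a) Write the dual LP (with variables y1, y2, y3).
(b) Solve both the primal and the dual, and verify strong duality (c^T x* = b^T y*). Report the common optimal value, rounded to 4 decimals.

The standard primal-dual pair for 'max c^T x s.t. A x <= b, x >= 0' is:
  Dual:  min b^T y  s.t.  A^T y >= c,  y >= 0.

So the dual LP is:
  minimize  11y1 + 6y2 + 25y3
  subject to:
    y1 + 3y3 >= 2
    y2 + y3 >= 4
    y1, y2, y3 >= 0

Solving the primal: x* = (6.3333, 6).
  primal value c^T x* = 36.6667.
Solving the dual: y* = (0, 3.3333, 0.6667).
  dual value b^T y* = 36.6667.
Strong duality: c^T x* = b^T y*. Confirmed.

36.6667


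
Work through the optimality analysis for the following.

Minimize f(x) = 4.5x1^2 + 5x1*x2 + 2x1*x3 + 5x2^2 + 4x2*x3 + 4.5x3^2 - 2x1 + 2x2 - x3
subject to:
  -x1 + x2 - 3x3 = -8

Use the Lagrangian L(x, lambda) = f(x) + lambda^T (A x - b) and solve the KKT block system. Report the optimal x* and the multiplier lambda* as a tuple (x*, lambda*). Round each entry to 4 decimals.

Form the Lagrangian:
  L(x, lambda) = (1/2) x^T Q x + c^T x + lambda^T (A x - b)
Stationarity (grad_x L = 0): Q x + c + A^T lambda = 0.
Primal feasibility: A x = b.

This gives the KKT block system:
  [ Q   A^T ] [ x     ]   [-c ]
  [ A    0  ] [ lambda ] = [ b ]

Solving the linear system:
  x*      = (1.1832, -1.7764, 1.6801)
  lambda* = (3.1273)
  f(x*)   = 8.7096

x* = (1.1832, -1.7764, 1.6801), lambda* = (3.1273)


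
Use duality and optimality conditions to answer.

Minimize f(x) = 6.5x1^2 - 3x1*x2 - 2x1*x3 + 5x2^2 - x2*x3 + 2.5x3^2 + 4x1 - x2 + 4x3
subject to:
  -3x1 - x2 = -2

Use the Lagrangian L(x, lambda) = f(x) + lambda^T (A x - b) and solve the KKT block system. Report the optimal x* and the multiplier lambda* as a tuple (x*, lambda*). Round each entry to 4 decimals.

Form the Lagrangian:
  L(x, lambda) = (1/2) x^T Q x + c^T x + lambda^T (A x - b)
Stationarity (grad_x L = 0): Q x + c + A^T lambda = 0.
Primal feasibility: A x = b.

This gives the KKT block system:
  [ Q   A^T ] [ x     ]   [-c ]
  [ A    0  ] [ lambda ] = [ b ]

Solving the linear system:
  x*      = (0.4917, 0.5248, -0.4983)
  lambda* = (3.2715)
  f(x*)   = 2.9959

x* = (0.4917, 0.5248, -0.4983), lambda* = (3.2715)


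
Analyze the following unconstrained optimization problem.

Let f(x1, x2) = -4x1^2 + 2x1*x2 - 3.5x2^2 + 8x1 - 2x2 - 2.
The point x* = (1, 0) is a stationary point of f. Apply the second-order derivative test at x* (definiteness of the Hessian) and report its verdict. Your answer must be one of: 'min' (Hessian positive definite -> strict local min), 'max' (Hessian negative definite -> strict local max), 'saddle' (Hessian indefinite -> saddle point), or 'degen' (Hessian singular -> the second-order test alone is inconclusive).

Compute the Hessian H = grad^2 f:
  H = [[-8, 2], [2, -7]]
Verify stationarity: grad f(x*) = H x* + g = (0, 0).
Eigenvalues of H: -9.5616, -5.4384.
Both eigenvalues < 0, so H is negative definite -> x* is a strict local max.

max


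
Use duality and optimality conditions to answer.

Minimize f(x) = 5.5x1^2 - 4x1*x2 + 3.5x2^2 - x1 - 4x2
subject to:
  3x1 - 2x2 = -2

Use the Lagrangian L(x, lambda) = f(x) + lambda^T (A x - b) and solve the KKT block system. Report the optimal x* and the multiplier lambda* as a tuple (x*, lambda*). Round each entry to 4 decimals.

Form the Lagrangian:
  L(x, lambda) = (1/2) x^T Q x + c^T x + lambda^T (A x - b)
Stationarity (grad_x L = 0): Q x + c + A^T lambda = 0.
Primal feasibility: A x = b.

This gives the KKT block system:
  [ Q   A^T ] [ x     ]   [-c ]
  [ A    0  ] [ lambda ] = [ b ]

Solving the linear system:
  x*      = (0.0339, 1.0508)
  lambda* = (1.6102)
  f(x*)   = -0.5085

x* = (0.0339, 1.0508), lambda* = (1.6102)


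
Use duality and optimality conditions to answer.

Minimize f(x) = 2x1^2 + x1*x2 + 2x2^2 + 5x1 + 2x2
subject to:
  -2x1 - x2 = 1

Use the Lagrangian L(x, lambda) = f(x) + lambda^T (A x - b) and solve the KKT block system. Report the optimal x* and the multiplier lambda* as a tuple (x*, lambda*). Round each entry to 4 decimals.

Form the Lagrangian:
  L(x, lambda) = (1/2) x^T Q x + c^T x + lambda^T (A x - b)
Stationarity (grad_x L = 0): Q x + c + A^T lambda = 0.
Primal feasibility: A x = b.

This gives the KKT block system:
  [ Q   A^T ] [ x     ]   [-c ]
  [ A    0  ] [ lambda ] = [ b ]

Solving the linear system:
  x*      = (-0.5, 0)
  lambda* = (1.5)
  f(x*)   = -2

x* = (-0.5, 0), lambda* = (1.5)


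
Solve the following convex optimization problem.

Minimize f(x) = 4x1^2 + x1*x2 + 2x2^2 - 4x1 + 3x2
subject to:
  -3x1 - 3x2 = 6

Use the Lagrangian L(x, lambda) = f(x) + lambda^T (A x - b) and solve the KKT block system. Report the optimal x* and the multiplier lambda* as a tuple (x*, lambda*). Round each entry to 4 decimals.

Form the Lagrangian:
  L(x, lambda) = (1/2) x^T Q x + c^T x + lambda^T (A x - b)
Stationarity (grad_x L = 0): Q x + c + A^T lambda = 0.
Primal feasibility: A x = b.

This gives the KKT block system:
  [ Q   A^T ] [ x     ]   [-c ]
  [ A    0  ] [ lambda ] = [ b ]

Solving the linear system:
  x*      = (0.1, -2.1)
  lambda* = (-1.7667)
  f(x*)   = 1.95

x* = (0.1, -2.1), lambda* = (-1.7667)


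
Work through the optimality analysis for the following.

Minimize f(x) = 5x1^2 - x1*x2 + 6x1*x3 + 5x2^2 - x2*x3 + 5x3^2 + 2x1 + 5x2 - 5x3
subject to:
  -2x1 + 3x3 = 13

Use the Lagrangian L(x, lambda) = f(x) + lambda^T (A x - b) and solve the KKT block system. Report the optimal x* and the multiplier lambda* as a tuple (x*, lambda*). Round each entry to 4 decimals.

Form the Lagrangian:
  L(x, lambda) = (1/2) x^T Q x + c^T x + lambda^T (A x - b)
Stationarity (grad_x L = 0): Q x + c + A^T lambda = 0.
Primal feasibility: A x = b.

This gives the KKT block system:
  [ Q   A^T ] [ x     ]   [-c ]
  [ A    0  ] [ lambda ] = [ b ]

Solving the linear system:
  x*      = (-2.4211, -0.4702, 2.7193)
  lambda* = (-2.7123)
  f(x*)   = 7.2351

x* = (-2.4211, -0.4702, 2.7193), lambda* = (-2.7123)


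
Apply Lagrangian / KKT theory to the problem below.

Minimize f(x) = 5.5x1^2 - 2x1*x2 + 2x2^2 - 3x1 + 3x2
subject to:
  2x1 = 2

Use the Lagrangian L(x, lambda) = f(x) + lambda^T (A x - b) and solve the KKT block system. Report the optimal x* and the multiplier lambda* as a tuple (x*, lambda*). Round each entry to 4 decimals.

Form the Lagrangian:
  L(x, lambda) = (1/2) x^T Q x + c^T x + lambda^T (A x - b)
Stationarity (grad_x L = 0): Q x + c + A^T lambda = 0.
Primal feasibility: A x = b.

This gives the KKT block system:
  [ Q   A^T ] [ x     ]   [-c ]
  [ A    0  ] [ lambda ] = [ b ]

Solving the linear system:
  x*      = (1, -0.25)
  lambda* = (-4.25)
  f(x*)   = 2.375

x* = (1, -0.25), lambda* = (-4.25)


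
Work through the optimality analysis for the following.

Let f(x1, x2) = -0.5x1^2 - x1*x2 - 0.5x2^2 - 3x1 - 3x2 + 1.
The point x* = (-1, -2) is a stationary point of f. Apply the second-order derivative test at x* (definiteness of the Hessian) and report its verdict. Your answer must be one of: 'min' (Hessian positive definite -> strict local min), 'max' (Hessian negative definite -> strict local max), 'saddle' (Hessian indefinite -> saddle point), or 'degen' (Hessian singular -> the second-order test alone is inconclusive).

Compute the Hessian H = grad^2 f:
  H = [[-1, -1], [-1, -1]]
Verify stationarity: grad f(x*) = H x* + g = (0, 0).
Eigenvalues of H: -2, 0.
H has a zero eigenvalue (singular; negative semidefinite but not definite), so H is neither positive definite, negative definite, nor indefinite. The second-order test alone is inconclusive -> degen.
(Indeed, f is constant along the null direction of H through x*, so x* is not a strict local extremum.)

degen


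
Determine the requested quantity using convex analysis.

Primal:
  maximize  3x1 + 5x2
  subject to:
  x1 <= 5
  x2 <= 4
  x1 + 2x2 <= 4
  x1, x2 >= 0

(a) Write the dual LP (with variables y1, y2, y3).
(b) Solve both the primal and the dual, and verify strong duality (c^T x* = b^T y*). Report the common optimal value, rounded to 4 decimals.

The standard primal-dual pair for 'max c^T x s.t. A x <= b, x >= 0' is:
  Dual:  min b^T y  s.t.  A^T y >= c,  y >= 0.

So the dual LP is:
  minimize  5y1 + 4y2 + 4y3
  subject to:
    y1 + y3 >= 3
    y2 + 2y3 >= 5
    y1, y2, y3 >= 0

Solving the primal: x* = (4, 0).
  primal value c^T x* = 12.
Solving the dual: y* = (0, 0, 3).
  dual value b^T y* = 12.
Strong duality: c^T x* = b^T y*. Confirmed.

12


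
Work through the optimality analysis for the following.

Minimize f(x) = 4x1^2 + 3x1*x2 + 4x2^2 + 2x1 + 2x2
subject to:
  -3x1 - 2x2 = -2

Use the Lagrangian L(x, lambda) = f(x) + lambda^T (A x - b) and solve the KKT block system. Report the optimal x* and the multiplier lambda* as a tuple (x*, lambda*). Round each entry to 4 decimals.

Form the Lagrangian:
  L(x, lambda) = (1/2) x^T Q x + c^T x + lambda^T (A x - b)
Stationarity (grad_x L = 0): Q x + c + A^T lambda = 0.
Primal feasibility: A x = b.

This gives the KKT block system:
  [ Q   A^T ] [ x     ]   [-c ]
  [ A    0  ] [ lambda ] = [ b ]

Solving the linear system:
  x*      = (0.5882, 0.1176)
  lambda* = (2.3529)
  f(x*)   = 3.0588

x* = (0.5882, 0.1176), lambda* = (2.3529)


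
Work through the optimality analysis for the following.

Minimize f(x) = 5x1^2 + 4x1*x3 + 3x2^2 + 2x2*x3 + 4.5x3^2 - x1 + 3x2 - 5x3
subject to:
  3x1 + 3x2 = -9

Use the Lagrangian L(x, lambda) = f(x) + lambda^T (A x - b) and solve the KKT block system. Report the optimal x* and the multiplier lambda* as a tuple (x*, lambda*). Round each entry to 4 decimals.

Form the Lagrangian:
  L(x, lambda) = (1/2) x^T Q x + c^T x + lambda^T (A x - b)
Stationarity (grad_x L = 0): Q x + c + A^T lambda = 0.
Primal feasibility: A x = b.

This gives the KKT block system:
  [ Q   A^T ] [ x     ]   [-c ]
  [ A    0  ] [ lambda ] = [ b ]

Solving the linear system:
  x*      = (-1.0571, -1.9429, 1.4571)
  lambda* = (1.9143)
  f(x*)   = 2.5857

x* = (-1.0571, -1.9429, 1.4571), lambda* = (1.9143)


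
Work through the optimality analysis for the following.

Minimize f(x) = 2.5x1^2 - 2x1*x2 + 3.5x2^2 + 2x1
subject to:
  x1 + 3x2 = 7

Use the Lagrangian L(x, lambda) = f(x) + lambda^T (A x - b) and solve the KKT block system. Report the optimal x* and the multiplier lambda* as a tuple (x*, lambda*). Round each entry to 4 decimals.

Form the Lagrangian:
  L(x, lambda) = (1/2) x^T Q x + c^T x + lambda^T (A x - b)
Stationarity (grad_x L = 0): Q x + c + A^T lambda = 0.
Primal feasibility: A x = b.

This gives the KKT block system:
  [ Q   A^T ] [ x     ]   [-c ]
  [ A    0  ] [ lambda ] = [ b ]

Solving the linear system:
  x*      = (1.1406, 1.9531)
  lambda* = (-3.7969)
  f(x*)   = 14.4297

x* = (1.1406, 1.9531), lambda* = (-3.7969)


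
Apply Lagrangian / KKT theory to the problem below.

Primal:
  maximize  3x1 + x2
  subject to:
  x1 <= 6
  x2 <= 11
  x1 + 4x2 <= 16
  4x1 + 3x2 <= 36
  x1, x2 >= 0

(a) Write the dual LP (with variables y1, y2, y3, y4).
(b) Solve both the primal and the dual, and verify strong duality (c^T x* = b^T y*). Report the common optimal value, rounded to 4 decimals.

The standard primal-dual pair for 'max c^T x s.t. A x <= b, x >= 0' is:
  Dual:  min b^T y  s.t.  A^T y >= c,  y >= 0.

So the dual LP is:
  minimize  6y1 + 11y2 + 16y3 + 36y4
  subject to:
    y1 + y3 + 4y4 >= 3
    y2 + 4y3 + 3y4 >= 1
    y1, y2, y3, y4 >= 0

Solving the primal: x* = (6, 2.5).
  primal value c^T x* = 20.5.
Solving the dual: y* = (2.75, 0, 0.25, 0).
  dual value b^T y* = 20.5.
Strong duality: c^T x* = b^T y*. Confirmed.

20.5


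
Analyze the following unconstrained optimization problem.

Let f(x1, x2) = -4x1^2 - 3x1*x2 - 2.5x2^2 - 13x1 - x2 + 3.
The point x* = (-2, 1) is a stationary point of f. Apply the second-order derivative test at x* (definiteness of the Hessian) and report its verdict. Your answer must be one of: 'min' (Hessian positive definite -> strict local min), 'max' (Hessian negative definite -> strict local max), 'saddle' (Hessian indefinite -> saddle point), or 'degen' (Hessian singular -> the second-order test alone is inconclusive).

Compute the Hessian H = grad^2 f:
  H = [[-8, -3], [-3, -5]]
Verify stationarity: grad f(x*) = H x* + g = (0, 0).
Eigenvalues of H: -9.8541, -3.1459.
Both eigenvalues < 0, so H is negative definite -> x* is a strict local max.

max


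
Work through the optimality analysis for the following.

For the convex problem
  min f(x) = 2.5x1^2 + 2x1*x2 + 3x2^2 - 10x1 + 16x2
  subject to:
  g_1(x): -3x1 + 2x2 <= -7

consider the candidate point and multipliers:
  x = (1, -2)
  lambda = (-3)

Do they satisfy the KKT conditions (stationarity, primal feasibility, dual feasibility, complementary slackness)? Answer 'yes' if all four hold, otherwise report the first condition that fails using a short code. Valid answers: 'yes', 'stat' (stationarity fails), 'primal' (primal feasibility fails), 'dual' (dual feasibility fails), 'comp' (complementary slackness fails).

Gradient of f: grad f(x) = Q x + c = (-9, 6)
Constraint values g_i(x) = a_i^T x - b_i:
  g_1((1, -2)) = 0
Stationarity residual: grad f(x) + sum_i lambda_i a_i = (0, 0)
  -> stationarity OK
Primal feasibility (all g_i <= 0): OK
Dual feasibility (all lambda_i >= 0): FAILS
Complementary slackness (lambda_i * g_i(x) = 0 for all i): OK

Verdict: the first failing condition is dual_feasibility -> dual.

dual


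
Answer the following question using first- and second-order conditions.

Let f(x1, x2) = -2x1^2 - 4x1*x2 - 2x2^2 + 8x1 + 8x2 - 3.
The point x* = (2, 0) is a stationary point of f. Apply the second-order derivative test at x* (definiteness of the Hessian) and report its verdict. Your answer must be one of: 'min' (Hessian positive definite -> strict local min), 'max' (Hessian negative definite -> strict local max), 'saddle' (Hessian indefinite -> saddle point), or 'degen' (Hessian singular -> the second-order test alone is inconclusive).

Compute the Hessian H = grad^2 f:
  H = [[-4, -4], [-4, -4]]
Verify stationarity: grad f(x*) = H x* + g = (0, 0).
Eigenvalues of H: -8, 0.
H has a zero eigenvalue (singular; negative semidefinite but not definite), so H is neither positive definite, negative definite, nor indefinite. The second-order test alone is inconclusive -> degen.
(Indeed, f is constant along the null direction of H through x*, so x* is not a strict local extremum.)

degen


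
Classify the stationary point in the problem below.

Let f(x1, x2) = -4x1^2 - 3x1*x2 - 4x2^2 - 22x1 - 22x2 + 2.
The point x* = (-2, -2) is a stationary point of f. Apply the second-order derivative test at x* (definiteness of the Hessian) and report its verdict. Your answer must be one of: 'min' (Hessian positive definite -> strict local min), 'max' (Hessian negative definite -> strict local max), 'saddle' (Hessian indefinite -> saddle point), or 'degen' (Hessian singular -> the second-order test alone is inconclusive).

Compute the Hessian H = grad^2 f:
  H = [[-8, -3], [-3, -8]]
Verify stationarity: grad f(x*) = H x* + g = (0, 0).
Eigenvalues of H: -11, -5.
Both eigenvalues < 0, so H is negative definite -> x* is a strict local max.

max


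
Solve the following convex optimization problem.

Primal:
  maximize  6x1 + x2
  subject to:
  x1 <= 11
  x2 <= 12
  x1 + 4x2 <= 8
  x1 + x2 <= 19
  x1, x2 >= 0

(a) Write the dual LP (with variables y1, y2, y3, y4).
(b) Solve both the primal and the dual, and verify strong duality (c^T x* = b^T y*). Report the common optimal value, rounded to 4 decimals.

The standard primal-dual pair for 'max c^T x s.t. A x <= b, x >= 0' is:
  Dual:  min b^T y  s.t.  A^T y >= c,  y >= 0.

So the dual LP is:
  minimize  11y1 + 12y2 + 8y3 + 19y4
  subject to:
    y1 + y3 + y4 >= 6
    y2 + 4y3 + y4 >= 1
    y1, y2, y3, y4 >= 0

Solving the primal: x* = (8, 0).
  primal value c^T x* = 48.
Solving the dual: y* = (0, 0, 6, 0).
  dual value b^T y* = 48.
Strong duality: c^T x* = b^T y*. Confirmed.

48


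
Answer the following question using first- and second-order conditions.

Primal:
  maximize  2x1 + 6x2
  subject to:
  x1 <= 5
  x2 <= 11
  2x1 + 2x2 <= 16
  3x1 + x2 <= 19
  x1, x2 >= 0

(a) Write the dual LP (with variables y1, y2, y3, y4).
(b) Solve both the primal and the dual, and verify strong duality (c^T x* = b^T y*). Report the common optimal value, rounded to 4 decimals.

The standard primal-dual pair for 'max c^T x s.t. A x <= b, x >= 0' is:
  Dual:  min b^T y  s.t.  A^T y >= c,  y >= 0.

So the dual LP is:
  minimize  5y1 + 11y2 + 16y3 + 19y4
  subject to:
    y1 + 2y3 + 3y4 >= 2
    y2 + 2y3 + y4 >= 6
    y1, y2, y3, y4 >= 0

Solving the primal: x* = (0, 8).
  primal value c^T x* = 48.
Solving the dual: y* = (0, 0, 3, 0).
  dual value b^T y* = 48.
Strong duality: c^T x* = b^T y*. Confirmed.

48


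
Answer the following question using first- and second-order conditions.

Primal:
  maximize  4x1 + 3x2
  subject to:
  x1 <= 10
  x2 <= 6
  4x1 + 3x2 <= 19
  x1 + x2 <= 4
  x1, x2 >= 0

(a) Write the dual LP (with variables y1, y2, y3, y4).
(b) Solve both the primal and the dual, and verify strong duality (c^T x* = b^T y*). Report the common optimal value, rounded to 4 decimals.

The standard primal-dual pair for 'max c^T x s.t. A x <= b, x >= 0' is:
  Dual:  min b^T y  s.t.  A^T y >= c,  y >= 0.

So the dual LP is:
  minimize  10y1 + 6y2 + 19y3 + 4y4
  subject to:
    y1 + 4y3 + y4 >= 4
    y2 + 3y3 + y4 >= 3
    y1, y2, y3, y4 >= 0

Solving the primal: x* = (4, 0).
  primal value c^T x* = 16.
Solving the dual: y* = (0, 0, 0, 4).
  dual value b^T y* = 16.
Strong duality: c^T x* = b^T y*. Confirmed.

16
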